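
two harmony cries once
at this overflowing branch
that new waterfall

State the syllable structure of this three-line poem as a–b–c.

Line 1: two(1) + harmony(3) + cries(1) + once(1) = 6
Line 2: at(1) + this(1) + overflowing(4) + branch(1) = 7
Line 3: that(1) + new(1) + waterfall(3) = 5

6–7–5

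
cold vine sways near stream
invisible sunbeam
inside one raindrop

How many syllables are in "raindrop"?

"raindrop" has 2 syllables.

2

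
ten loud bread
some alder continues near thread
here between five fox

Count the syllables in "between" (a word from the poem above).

2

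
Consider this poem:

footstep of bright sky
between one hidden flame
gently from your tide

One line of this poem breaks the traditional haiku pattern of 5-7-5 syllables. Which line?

Line 1: footstep (2), of (1), bright (1), sky (1) → 5 ✓
Line 2: between (2), one (1), hidden (2), flame (1) → 6 (expected 7)
Line 3: gently (2), from (1), your (1), tide (1) → 5 ✓

The second line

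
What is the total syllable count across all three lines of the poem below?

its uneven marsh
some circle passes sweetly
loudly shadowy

17

Line 1: its (1), uneven (3), marsh (1) → 5
Line 2: some (1), circle (2), passes (2), sweetly (2) → 7
Line 3: loudly (2), shadowy (3) → 5
Total: 5 + 7 + 5 = 17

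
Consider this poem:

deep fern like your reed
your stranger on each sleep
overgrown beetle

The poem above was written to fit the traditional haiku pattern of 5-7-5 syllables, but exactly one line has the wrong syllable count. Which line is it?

Line 1: deep (1), fern (1), like (1), your (1), reed (1) → 5 ✓
Line 2: your (1), stranger (2), on (1), each (1), sleep (1) → 6 (expected 7)
Line 3: overgrown (3), beetle (2) → 5 ✓

The second line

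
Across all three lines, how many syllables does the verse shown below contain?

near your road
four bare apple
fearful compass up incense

14

Line 1: "near your road": 1+1+1 = 3
Line 2: "four bare apple": 1+1+2 = 4
Line 3: "fearful compass up incense": 2+2+1+2 = 7
Total: 3 + 4 + 7 = 14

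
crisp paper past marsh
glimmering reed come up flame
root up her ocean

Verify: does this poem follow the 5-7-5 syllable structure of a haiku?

Line 1: crisp (1), paper (2), past (1), marsh (1) → 5 ✓
Line 2: glimmering (3), reed (1), come (1), up (1), flame (1) → 7 ✓
Line 3: root (1), up (1), her (1), ocean (2) → 5 ✓

Yes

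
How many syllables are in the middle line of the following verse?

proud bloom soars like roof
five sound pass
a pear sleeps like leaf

The middle line: five(1) + sound(1) + pass(1) = 3

3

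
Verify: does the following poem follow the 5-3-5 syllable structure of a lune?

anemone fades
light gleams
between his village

Line 1: anemone(4) + fades(1) = 5 ✓
Line 2: light(1) + gleams(1) = 2 (expected 3)
Line 3: between(2) + his(1) + village(2) = 5 ✓

No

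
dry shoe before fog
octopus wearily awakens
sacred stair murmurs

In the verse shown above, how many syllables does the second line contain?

9

The second line: octopus(3) + wearily(3) + awakens(3) = 9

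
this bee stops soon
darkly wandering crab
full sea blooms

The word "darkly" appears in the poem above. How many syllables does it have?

2

"darkly" has 2 syllables.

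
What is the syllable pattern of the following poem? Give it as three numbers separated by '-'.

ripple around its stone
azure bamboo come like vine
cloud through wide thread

6-7-4

Line 1: ripple(2) + around(2) + its(1) + stone(1) = 6
Line 2: azure(2) + bamboo(2) + come(1) + like(1) + vine(1) = 7
Line 3: cloud(1) + through(1) + wide(1) + thread(1) = 4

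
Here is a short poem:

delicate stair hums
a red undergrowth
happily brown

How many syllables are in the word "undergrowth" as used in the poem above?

"undergrowth" has 3 syllables.

3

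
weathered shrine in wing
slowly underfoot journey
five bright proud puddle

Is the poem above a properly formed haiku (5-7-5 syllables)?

Yes

Line 1: weathered (2), shrine (1), in (1), wing (1) → 5 ✓
Line 2: slowly (2), underfoot (3), journey (2) → 7 ✓
Line 3: five (1), bright (1), proud (1), puddle (2) → 5 ✓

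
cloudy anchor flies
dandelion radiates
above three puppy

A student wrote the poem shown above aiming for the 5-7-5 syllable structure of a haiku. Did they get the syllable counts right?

Line 1: cloudy(2) + anchor(2) + flies(1) = 5 ✓
Line 2: dandelion(4) + radiates(3) = 7 ✓
Line 3: above(2) + three(1) + puppy(2) = 5 ✓

Yes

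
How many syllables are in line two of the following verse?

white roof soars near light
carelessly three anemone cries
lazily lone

Line two: carelessly(3) + three(1) + anemone(4) + cries(1) = 9

9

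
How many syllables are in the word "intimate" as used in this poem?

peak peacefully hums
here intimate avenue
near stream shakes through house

3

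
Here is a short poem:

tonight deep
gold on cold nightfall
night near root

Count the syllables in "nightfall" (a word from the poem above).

2

"nightfall" has 2 syllables.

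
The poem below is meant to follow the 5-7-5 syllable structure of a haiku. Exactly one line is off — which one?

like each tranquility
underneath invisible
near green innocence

Line 1: like(1) + each(1) + tranquility(4) = 6 (expected 5)
Line 2: underneath(3) + invisible(4) = 7 ✓
Line 3: near(1) + green(1) + innocence(3) = 5 ✓

The first line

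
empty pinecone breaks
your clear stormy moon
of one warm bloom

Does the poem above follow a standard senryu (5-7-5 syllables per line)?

Line 1: "empty pinecone breaks": 2+2+1 = 5 ✓
Line 2: "your clear stormy moon": 1+1+2+1 = 5 (expected 7)
Line 3: "of one warm bloom": 1+1+1+1 = 4 (expected 5)

No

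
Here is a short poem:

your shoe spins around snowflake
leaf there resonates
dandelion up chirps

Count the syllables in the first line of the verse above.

The first line: your(1) + shoe(1) + spins(1) + around(2) + snowflake(2) = 7

7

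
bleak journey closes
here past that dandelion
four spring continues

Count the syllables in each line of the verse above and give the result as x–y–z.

5–7–5

Line 1: bleak (1), journey (2), closes (2) → 5
Line 2: here (1), past (1), that (1), dandelion (4) → 7
Line 3: four (1), spring (1), continues (3) → 5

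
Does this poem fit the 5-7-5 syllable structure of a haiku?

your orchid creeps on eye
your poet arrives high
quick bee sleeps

Line 1: "your orchid creeps on eye": 1+2+1+1+1 = 6 (expected 5)
Line 2: "your poet arrives high": 1+2+2+1 = 6 (expected 7)
Line 3: "quick bee sleeps": 1+1+1 = 3 (expected 5)

No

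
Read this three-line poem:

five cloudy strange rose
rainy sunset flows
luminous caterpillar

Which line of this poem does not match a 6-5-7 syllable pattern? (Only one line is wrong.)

Line 1: "five cloudy strange rose": 1+2+1+1 = 5 (expected 6)
Line 2: "rainy sunset flows": 2+2+1 = 5 ✓
Line 3: "luminous caterpillar": 3+4 = 7 ✓

The first line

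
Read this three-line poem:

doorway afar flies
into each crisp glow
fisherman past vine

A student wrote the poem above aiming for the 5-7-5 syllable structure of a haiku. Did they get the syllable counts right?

No

Line 1: doorway (2), afar (2), flies (1) → 5 ✓
Line 2: into (2), each (1), crisp (1), glow (1) → 5 (expected 7)
Line 3: fisherman (3), past (1), vine (1) → 5 ✓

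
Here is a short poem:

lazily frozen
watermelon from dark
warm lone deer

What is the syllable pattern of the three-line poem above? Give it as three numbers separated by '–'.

Line 1: "lazily frozen": 3+2 = 5
Line 2: "watermelon from dark": 4+1+1 = 6
Line 3: "warm lone deer": 1+1+1 = 3

5–6–3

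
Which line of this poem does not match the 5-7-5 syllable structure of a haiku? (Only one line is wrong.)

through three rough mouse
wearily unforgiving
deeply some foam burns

The first line

Line 1: through(1) + three(1) + rough(1) + mouse(1) = 4 (expected 5)
Line 2: wearily(3) + unforgiving(4) = 7 ✓
Line 3: deeply(2) + some(1) + foam(1) + burns(1) = 5 ✓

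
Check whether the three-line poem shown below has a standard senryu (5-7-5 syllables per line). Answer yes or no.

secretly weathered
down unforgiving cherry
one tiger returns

Yes

Line 1: secretly(3) + weathered(2) = 5 ✓
Line 2: down(1) + unforgiving(4) + cherry(2) = 7 ✓
Line 3: one(1) + tiger(2) + returns(2) = 5 ✓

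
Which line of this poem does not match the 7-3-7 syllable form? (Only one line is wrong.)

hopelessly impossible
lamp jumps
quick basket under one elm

Line 2

Line 1: hopelessly(3) + impossible(4) = 7 ✓
Line 2: lamp(1) + jumps(1) = 2 (expected 3)
Line 3: quick(1) + basket(2) + under(2) + one(1) + elm(1) = 7 ✓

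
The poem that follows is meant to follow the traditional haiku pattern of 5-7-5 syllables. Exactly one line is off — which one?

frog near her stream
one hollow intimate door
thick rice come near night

Line 1: "frog near her stream": 1+1+1+1 = 4 (expected 5)
Line 2: "one hollow intimate door": 1+2+3+1 = 7 ✓
Line 3: "thick rice come near night": 1+1+1+1+1 = 5 ✓

The first line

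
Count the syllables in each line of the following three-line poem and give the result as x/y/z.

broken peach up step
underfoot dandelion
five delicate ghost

Line 1: broken(2) + peach(1) + up(1) + step(1) = 5
Line 2: underfoot(3) + dandelion(4) = 7
Line 3: five(1) + delicate(3) + ghost(1) = 5

5/7/5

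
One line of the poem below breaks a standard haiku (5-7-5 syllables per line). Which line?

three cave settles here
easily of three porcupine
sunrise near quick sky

Line 2

Line 1: three (1), cave (1), settles (2), here (1) → 5 ✓
Line 2: easily (3), of (1), three (1), porcupine (3) → 8 (expected 7)
Line 3: sunrise (2), near (1), quick (1), sky (1) → 5 ✓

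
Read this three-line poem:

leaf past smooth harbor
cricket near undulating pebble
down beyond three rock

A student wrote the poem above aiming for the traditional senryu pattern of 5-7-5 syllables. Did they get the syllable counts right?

No

Line 1: leaf (1), past (1), smooth (1), harbor (2) → 5 ✓
Line 2: cricket (2), near (1), undulating (4), pebble (2) → 9 (expected 7)
Line 3: down (1), beyond (2), three (1), rock (1) → 5 ✓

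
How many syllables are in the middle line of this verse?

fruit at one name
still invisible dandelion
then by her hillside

9

The middle line: still (1), invisible (4), dandelion (4) → 9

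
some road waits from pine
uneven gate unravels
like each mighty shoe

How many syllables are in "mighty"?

2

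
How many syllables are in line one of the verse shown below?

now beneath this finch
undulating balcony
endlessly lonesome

Line one: "now beneath this finch": 1+2+1+1 = 5

5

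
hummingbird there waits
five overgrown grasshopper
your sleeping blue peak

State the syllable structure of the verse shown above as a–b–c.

Line 1: hummingbird(3) + there(1) + waits(1) = 5
Line 2: five(1) + overgrown(3) + grasshopper(3) = 7
Line 3: your(1) + sleeping(2) + blue(1) + peak(1) = 5

5–7–5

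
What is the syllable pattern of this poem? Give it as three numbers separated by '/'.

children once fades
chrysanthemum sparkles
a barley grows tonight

Line 1: children(2) + once(1) + fades(1) = 4
Line 2: chrysanthemum(4) + sparkles(2) = 6
Line 3: a(1) + barley(2) + grows(1) + tonight(2) = 6

4/6/6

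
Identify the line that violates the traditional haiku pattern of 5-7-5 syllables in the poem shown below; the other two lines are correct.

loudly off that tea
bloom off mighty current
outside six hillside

Line 2

Line 1: loudly(2) + off(1) + that(1) + tea(1) = 5 ✓
Line 2: bloom(1) + off(1) + mighty(2) + current(2) = 6 (expected 7)
Line 3: outside(2) + six(1) + hillside(2) = 5 ✓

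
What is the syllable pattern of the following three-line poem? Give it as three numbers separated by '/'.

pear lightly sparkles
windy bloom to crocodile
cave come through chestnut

Line 1: "pear lightly sparkles": 1+2+2 = 5
Line 2: "windy bloom to crocodile": 2+1+1+3 = 7
Line 3: "cave come through chestnut": 1+1+1+2 = 5

5/7/5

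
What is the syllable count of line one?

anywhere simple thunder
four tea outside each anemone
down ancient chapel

7

Line one: anywhere (3), simple (2), thunder (2) → 7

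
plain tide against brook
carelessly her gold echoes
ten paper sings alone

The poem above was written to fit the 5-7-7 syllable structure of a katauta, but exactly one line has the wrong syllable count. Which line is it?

Line 1: plain (1), tide (1), against (2), brook (1) → 5 ✓
Line 2: carelessly (3), her (1), gold (1), echoes (2) → 7 ✓
Line 3: ten (1), paper (2), sings (1), alone (2) → 6 (expected 7)

Line 3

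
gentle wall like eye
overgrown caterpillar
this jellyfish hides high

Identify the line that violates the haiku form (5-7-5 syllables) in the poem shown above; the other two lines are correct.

The third line

Line 1: gentle (2), wall (1), like (1), eye (1) → 5 ✓
Line 2: overgrown (3), caterpillar (4) → 7 ✓
Line 3: this (1), jellyfish (3), hides (1), high (1) → 6 (expected 5)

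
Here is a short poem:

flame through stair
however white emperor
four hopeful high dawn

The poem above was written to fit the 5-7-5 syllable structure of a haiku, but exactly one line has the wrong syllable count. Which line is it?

Line 1

Line 1: flame(1) + through(1) + stair(1) = 3 (expected 5)
Line 2: however(3) + white(1) + emperor(3) = 7 ✓
Line 3: four(1) + hopeful(2) + high(1) + dawn(1) = 5 ✓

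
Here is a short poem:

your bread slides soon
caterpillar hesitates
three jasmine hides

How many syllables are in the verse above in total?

Line 1: your (1), bread (1), slides (1), soon (1) → 4
Line 2: caterpillar (4), hesitates (3) → 7
Line 3: three (1), jasmine (2), hides (1) → 4
Total: 4 + 7 + 4 = 15

15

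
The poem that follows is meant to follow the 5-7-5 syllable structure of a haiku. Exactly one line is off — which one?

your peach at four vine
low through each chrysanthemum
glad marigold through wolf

Line 3

Line 1: your(1) + peach(1) + at(1) + four(1) + vine(1) = 5 ✓
Line 2: low(1) + through(1) + each(1) + chrysanthemum(4) = 7 ✓
Line 3: glad(1) + marigold(3) + through(1) + wolf(1) = 6 (expected 5)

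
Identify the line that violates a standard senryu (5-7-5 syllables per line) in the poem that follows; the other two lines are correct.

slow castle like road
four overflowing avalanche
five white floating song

The second line

Line 1: slow(1) + castle(2) + like(1) + road(1) = 5 ✓
Line 2: four(1) + overflowing(4) + avalanche(3) = 8 (expected 7)
Line 3: five(1) + white(1) + floating(2) + song(1) = 5 ✓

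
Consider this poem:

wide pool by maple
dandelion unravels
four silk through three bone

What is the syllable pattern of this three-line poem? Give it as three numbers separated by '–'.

Line 1: wide(1) + pool(1) + by(1) + maple(2) = 5
Line 2: dandelion(4) + unravels(3) = 7
Line 3: four(1) + silk(1) + through(1) + three(1) + bone(1) = 5

5–7–5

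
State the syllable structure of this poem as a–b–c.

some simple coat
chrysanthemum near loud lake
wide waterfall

Line 1: some (1), simple (2), coat (1) → 4
Line 2: chrysanthemum (4), near (1), loud (1), lake (1) → 7
Line 3: wide (1), waterfall (3) → 4

4–7–4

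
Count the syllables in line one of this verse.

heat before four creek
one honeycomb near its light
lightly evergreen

Line one: heat (1), before (2), four (1), creek (1) → 5

5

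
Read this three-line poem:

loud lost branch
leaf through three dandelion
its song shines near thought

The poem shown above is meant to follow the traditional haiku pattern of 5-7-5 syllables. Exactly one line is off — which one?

Line 1: loud (1), lost (1), branch (1) → 3 (expected 5)
Line 2: leaf (1), through (1), three (1), dandelion (4) → 7 ✓
Line 3: its (1), song (1), shines (1), near (1), thought (1) → 5 ✓

Line 1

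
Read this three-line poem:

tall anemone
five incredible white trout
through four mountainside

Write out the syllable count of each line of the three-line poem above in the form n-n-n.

Line 1: tall (1), anemone (4) → 5
Line 2: five (1), incredible (4), white (1), trout (1) → 7
Line 3: through (1), four (1), mountainside (3) → 5

5-7-5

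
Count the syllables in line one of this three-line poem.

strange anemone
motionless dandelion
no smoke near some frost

Line one: strange (1), anemone (4) → 5

5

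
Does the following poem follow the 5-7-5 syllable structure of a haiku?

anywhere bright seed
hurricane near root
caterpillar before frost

No

Line 1: anywhere(3) + bright(1) + seed(1) = 5 ✓
Line 2: hurricane(3) + near(1) + root(1) = 5 (expected 7)
Line 3: caterpillar(4) + before(2) + frost(1) = 7 (expected 5)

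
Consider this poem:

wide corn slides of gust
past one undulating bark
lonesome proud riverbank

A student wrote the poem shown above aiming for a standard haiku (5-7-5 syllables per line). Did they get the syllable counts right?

No

Line 1: wide (1), corn (1), slides (1), of (1), gust (1) → 5 ✓
Line 2: past (1), one (1), undulating (4), bark (1) → 7 ✓
Line 3: lonesome (2), proud (1), riverbank (3) → 6 (expected 5)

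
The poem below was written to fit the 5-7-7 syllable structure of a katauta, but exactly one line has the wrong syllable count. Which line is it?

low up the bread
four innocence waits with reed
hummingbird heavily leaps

Line 1

Line 1: "low up the bread": 1+1+1+1 = 4 (expected 5)
Line 2: "four innocence waits with reed": 1+3+1+1+1 = 7 ✓
Line 3: "hummingbird heavily leaps": 3+3+1 = 7 ✓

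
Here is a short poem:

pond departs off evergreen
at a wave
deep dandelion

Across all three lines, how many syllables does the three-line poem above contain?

15

Line 1: "pond departs off evergreen": 1+2+1+3 = 7
Line 2: "at a wave": 1+1+1 = 3
Line 3: "deep dandelion": 1+4 = 5
Total: 7 + 3 + 5 = 15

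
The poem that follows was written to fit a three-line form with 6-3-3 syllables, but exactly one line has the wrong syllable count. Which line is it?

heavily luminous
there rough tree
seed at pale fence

Line 1: heavily (3), luminous (3) → 6 ✓
Line 2: there (1), rough (1), tree (1) → 3 ✓
Line 3: seed (1), at (1), pale (1), fence (1) → 4 (expected 3)

The third line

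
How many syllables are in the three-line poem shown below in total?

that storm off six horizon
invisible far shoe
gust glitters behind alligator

22

Line 1: that(1) + storm(1) + off(1) + six(1) + horizon(3) = 7
Line 2: invisible(4) + far(1) + shoe(1) = 6
Line 3: gust(1) + glitters(2) + behind(2) + alligator(4) = 9
Total: 7 + 6 + 9 = 22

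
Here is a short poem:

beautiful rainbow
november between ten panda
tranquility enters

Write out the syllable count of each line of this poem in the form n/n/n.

Line 1: beautiful (3), rainbow (2) → 5
Line 2: november (3), between (2), ten (1), panda (2) → 8
Line 3: tranquility (4), enters (2) → 6

5/8/6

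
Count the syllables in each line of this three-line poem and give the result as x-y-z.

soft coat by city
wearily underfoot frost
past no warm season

Line 1: "soft coat by city": 1+1+1+2 = 5
Line 2: "wearily underfoot frost": 3+3+1 = 7
Line 3: "past no warm season": 1+1+1+2 = 5

5-7-5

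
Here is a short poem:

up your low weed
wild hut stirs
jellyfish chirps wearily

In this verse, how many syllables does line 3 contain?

7

Line 3: jellyfish(3) + chirps(1) + wearily(3) = 7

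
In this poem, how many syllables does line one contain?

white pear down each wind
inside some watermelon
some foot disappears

Line one: white(1) + pear(1) + down(1) + each(1) + wind(1) = 5

5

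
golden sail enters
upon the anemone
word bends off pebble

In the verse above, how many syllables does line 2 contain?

Line 2: upon (2), the (1), anemone (4) → 7

7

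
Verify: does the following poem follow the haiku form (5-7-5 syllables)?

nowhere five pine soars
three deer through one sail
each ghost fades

No

Line 1: nowhere(2) + five(1) + pine(1) + soars(1) = 5 ✓
Line 2: three(1) + deer(1) + through(1) + one(1) + sail(1) = 5 (expected 7)
Line 3: each(1) + ghost(1) + fades(1) = 3 (expected 5)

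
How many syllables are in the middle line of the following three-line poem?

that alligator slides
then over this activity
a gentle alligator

The middle line: then (1), over (2), this (1), activity (4) → 8

8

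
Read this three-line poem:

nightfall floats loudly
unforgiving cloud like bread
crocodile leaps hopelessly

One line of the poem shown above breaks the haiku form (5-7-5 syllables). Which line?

Line 3

Line 1: "nightfall floats loudly": 2+1+2 = 5 ✓
Line 2: "unforgiving cloud like bread": 4+1+1+1 = 7 ✓
Line 3: "crocodile leaps hopelessly": 3+1+3 = 7 (expected 5)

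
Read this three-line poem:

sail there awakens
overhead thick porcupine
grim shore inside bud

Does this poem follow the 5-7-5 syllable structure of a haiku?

Line 1: sail (1), there (1), awakens (3) → 5 ✓
Line 2: overhead (3), thick (1), porcupine (3) → 7 ✓
Line 3: grim (1), shore (1), inside (2), bud (1) → 5 ✓

Yes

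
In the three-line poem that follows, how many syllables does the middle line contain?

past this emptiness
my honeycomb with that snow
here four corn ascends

The middle line: my (1), honeycomb (3), with (1), that (1), snow (1) → 7

7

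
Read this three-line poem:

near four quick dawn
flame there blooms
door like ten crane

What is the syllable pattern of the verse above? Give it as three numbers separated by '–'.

Line 1: "near four quick dawn": 1+1+1+1 = 4
Line 2: "flame there blooms": 1+1+1 = 3
Line 3: "door like ten crane": 1+1+1+1 = 4

4–3–4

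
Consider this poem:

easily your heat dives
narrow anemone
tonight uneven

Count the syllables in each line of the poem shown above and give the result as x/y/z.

6/6/5

Line 1: "easily your heat dives": 3+1+1+1 = 6
Line 2: "narrow anemone": 2+4 = 6
Line 3: "tonight uneven": 2+3 = 5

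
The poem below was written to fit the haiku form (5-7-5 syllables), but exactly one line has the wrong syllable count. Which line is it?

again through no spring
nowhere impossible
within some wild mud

Line 2

Line 1: "again through no spring": 2+1+1+1 = 5 ✓
Line 2: "nowhere impossible": 2+4 = 6 (expected 7)
Line 3: "within some wild mud": 2+1+1+1 = 5 ✓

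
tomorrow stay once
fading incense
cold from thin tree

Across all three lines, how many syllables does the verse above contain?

13

Line 1: tomorrow (3), stay (1), once (1) → 5
Line 2: fading (2), incense (2) → 4
Line 3: cold (1), from (1), thin (1), tree (1) → 4
Total: 5 + 4 + 4 = 13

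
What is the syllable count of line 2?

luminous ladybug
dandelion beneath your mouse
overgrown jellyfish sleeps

Line 2: dandelion(4) + beneath(2) + your(1) + mouse(1) = 8

8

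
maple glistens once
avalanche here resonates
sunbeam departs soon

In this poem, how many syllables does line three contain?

Line three: "sunbeam departs soon": 2+2+1 = 5

5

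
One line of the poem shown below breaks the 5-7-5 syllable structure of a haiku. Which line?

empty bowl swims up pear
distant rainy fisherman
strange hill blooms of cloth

Line 1

Line 1: "empty bowl swims up pear": 2+1+1+1+1 = 6 (expected 5)
Line 2: "distant rainy fisherman": 2+2+3 = 7 ✓
Line 3: "strange hill blooms of cloth": 1+1+1+1+1 = 5 ✓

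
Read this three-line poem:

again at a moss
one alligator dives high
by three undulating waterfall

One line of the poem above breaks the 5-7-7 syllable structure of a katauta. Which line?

Line 3

Line 1: "again at a moss": 2+1+1+1 = 5 ✓
Line 2: "one alligator dives high": 1+4+1+1 = 7 ✓
Line 3: "by three undulating waterfall": 1+1+4+3 = 9 (expected 7)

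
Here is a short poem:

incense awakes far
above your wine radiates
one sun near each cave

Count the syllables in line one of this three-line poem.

5

Line one: incense (2), awakes (2), far (1) → 5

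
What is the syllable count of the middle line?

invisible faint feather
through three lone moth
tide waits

The middle line: through (1), three (1), lone (1), moth (1) → 4

4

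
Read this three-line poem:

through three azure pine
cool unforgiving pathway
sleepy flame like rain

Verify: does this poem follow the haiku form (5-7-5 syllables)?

Line 1: through(1) + three(1) + azure(2) + pine(1) = 5 ✓
Line 2: cool(1) + unforgiving(4) + pathway(2) = 7 ✓
Line 3: sleepy(2) + flame(1) + like(1) + rain(1) = 5 ✓

Yes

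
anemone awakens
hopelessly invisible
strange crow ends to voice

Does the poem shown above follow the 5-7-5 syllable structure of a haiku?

Line 1: anemone (4), awakens (3) → 7 (expected 5)
Line 2: hopelessly (3), invisible (4) → 7 ✓
Line 3: strange (1), crow (1), ends (1), to (1), voice (1) → 5 ✓

No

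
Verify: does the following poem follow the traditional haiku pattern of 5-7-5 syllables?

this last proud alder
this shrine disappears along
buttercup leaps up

Yes

Line 1: this (1), last (1), proud (1), alder (2) → 5 ✓
Line 2: this (1), shrine (1), disappears (3), along (2) → 7 ✓
Line 3: buttercup (3), leaps (1), up (1) → 5 ✓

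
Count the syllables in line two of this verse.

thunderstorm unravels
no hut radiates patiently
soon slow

Line two: "no hut radiates patiently": 1+1+3+3 = 8

8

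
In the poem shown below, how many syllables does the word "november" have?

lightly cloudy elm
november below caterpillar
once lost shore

3

"november" has 3 syllables.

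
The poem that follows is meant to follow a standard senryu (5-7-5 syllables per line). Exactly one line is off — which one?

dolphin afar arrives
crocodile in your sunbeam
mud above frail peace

Line 1: dolphin(2) + afar(2) + arrives(2) = 6 (expected 5)
Line 2: crocodile(3) + in(1) + your(1) + sunbeam(2) = 7 ✓
Line 3: mud(1) + above(2) + frail(1) + peace(1) = 5 ✓

The first line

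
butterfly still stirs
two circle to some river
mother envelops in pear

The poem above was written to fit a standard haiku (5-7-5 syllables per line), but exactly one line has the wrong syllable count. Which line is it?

The third line

Line 1: "butterfly still stirs": 3+1+1 = 5 ✓
Line 2: "two circle to some river": 1+2+1+1+2 = 7 ✓
Line 3: "mother envelops in pear": 2+3+1+1 = 7 (expected 5)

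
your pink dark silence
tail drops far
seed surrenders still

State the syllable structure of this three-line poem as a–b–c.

5–3–5

Line 1: your (1), pink (1), dark (1), silence (2) → 5
Line 2: tail (1), drops (1), far (1) → 3
Line 3: seed (1), surrenders (3), still (1) → 5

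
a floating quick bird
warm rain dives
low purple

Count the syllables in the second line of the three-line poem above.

The second line: "warm rain dives": 1+1+1 = 3

3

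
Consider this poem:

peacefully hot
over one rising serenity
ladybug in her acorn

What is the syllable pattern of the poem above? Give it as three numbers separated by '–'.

Line 1: peacefully (3), hot (1) → 4
Line 2: over (2), one (1), rising (2), serenity (4) → 9
Line 3: ladybug (3), in (1), her (1), acorn (2) → 7

4–9–7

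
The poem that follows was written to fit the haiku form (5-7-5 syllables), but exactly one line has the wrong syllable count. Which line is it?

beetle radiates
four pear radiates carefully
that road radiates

Line 1: "beetle radiates": 2+3 = 5 ✓
Line 2: "four pear radiates carefully": 1+1+3+3 = 8 (expected 7)
Line 3: "that road radiates": 1+1+3 = 5 ✓

Line 2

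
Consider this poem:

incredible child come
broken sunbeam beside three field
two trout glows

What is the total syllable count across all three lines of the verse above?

Line 1: "incredible child come": 4+1+1 = 6
Line 2: "broken sunbeam beside three field": 2+2+2+1+1 = 8
Line 3: "two trout glows": 1+1+1 = 3
Total: 6 + 8 + 3 = 17

17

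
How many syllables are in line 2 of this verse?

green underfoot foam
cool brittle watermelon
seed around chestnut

7

Line 2: "cool brittle watermelon": 1+2+4 = 7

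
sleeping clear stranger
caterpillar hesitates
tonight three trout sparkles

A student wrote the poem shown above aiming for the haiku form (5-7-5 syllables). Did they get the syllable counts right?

Line 1: sleeping(2) + clear(1) + stranger(2) = 5 ✓
Line 2: caterpillar(4) + hesitates(3) = 7 ✓
Line 3: tonight(2) + three(1) + trout(1) + sparkles(2) = 6 (expected 5)

No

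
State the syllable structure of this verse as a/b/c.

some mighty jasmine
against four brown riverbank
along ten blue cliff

5/7/5

Line 1: "some mighty jasmine": 1+2+2 = 5
Line 2: "against four brown riverbank": 2+1+1+3 = 7
Line 3: "along ten blue cliff": 2+1+1+1 = 5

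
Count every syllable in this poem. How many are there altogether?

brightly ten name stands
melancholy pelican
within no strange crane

17

Line 1: "brightly ten name stands": 2+1+1+1 = 5
Line 2: "melancholy pelican": 4+3 = 7
Line 3: "within no strange crane": 2+1+1+1 = 5
Total: 5 + 7 + 5 = 17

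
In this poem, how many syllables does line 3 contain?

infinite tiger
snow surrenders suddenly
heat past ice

Line 3: "heat past ice": 1+1+1 = 3

3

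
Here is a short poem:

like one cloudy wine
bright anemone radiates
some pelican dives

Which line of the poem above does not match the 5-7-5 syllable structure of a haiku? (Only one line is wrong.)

The second line

Line 1: "like one cloudy wine": 1+1+2+1 = 5 ✓
Line 2: "bright anemone radiates": 1+4+3 = 8 (expected 7)
Line 3: "some pelican dives": 1+3+1 = 5 ✓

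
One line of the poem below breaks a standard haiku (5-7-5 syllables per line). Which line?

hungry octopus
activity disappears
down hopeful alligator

The third line

Line 1: hungry(2) + octopus(3) = 5 ✓
Line 2: activity(4) + disappears(3) = 7 ✓
Line 3: down(1) + hopeful(2) + alligator(4) = 7 (expected 5)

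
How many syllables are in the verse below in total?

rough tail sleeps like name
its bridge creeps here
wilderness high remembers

16

Line 1: rough (1), tail (1), sleeps (1), like (1), name (1) → 5
Line 2: its (1), bridge (1), creeps (1), here (1) → 4
Line 3: wilderness (3), high (1), remembers (3) → 7
Total: 5 + 4 + 7 = 16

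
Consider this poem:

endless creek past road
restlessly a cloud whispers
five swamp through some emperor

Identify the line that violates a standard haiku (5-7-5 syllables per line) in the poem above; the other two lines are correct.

The third line

Line 1: "endless creek past road": 2+1+1+1 = 5 ✓
Line 2: "restlessly a cloud whispers": 3+1+1+2 = 7 ✓
Line 3: "five swamp through some emperor": 1+1+1+1+3 = 7 (expected 5)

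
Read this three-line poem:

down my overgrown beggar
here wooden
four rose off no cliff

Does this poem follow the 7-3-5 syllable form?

Yes

Line 1: down (1), my (1), overgrown (3), beggar (2) → 7 ✓
Line 2: here (1), wooden (2) → 3 ✓
Line 3: four (1), rose (1), off (1), no (1), cliff (1) → 5 ✓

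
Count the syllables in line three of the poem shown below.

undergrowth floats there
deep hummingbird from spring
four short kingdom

Line three: "four short kingdom": 1+1+2 = 4

4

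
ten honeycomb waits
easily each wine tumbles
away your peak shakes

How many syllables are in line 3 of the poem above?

Line 3: away(2) + your(1) + peak(1) + shakes(1) = 5

5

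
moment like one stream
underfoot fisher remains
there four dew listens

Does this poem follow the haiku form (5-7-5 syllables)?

Yes

Line 1: moment (2), like (1), one (1), stream (1) → 5 ✓
Line 2: underfoot (3), fisher (2), remains (2) → 7 ✓
Line 3: there (1), four (1), dew (1), listens (2) → 5 ✓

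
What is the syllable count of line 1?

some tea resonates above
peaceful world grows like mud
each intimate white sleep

7

Line 1: "some tea resonates above": 1+1+3+2 = 7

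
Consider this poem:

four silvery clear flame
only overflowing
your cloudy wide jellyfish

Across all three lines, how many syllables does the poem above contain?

19

Line 1: "four silvery clear flame": 1+3+1+1 = 6
Line 2: "only overflowing": 2+4 = 6
Line 3: "your cloudy wide jellyfish": 1+2+1+3 = 7
Total: 6 + 6 + 7 = 19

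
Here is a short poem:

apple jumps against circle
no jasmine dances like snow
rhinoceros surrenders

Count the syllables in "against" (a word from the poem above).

"against" has 2 syllables.

2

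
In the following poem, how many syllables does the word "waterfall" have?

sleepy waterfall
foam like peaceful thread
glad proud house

3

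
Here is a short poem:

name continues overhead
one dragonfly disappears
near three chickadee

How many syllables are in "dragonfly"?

3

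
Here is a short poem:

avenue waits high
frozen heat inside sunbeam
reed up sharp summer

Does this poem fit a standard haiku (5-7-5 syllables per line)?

Yes

Line 1: avenue(3) + waits(1) + high(1) = 5 ✓
Line 2: frozen(2) + heat(1) + inside(2) + sunbeam(2) = 7 ✓
Line 3: reed(1) + up(1) + sharp(1) + summer(2) = 5 ✓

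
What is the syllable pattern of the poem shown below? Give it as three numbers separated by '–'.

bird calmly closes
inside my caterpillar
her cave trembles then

Line 1: bird (1), calmly (2), closes (2) → 5
Line 2: inside (2), my (1), caterpillar (4) → 7
Line 3: her (1), cave (1), trembles (2), then (1) → 5

5–7–5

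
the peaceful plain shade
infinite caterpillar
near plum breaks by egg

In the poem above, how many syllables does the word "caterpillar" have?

4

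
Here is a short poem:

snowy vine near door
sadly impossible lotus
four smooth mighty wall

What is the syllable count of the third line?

The third line: four (1), smooth (1), mighty (2), wall (1) → 5

5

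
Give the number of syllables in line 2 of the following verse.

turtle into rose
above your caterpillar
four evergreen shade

Line 2: "above your caterpillar": 2+1+4 = 7

7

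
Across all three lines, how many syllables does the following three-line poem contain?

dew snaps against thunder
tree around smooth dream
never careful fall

16

Line 1: dew(1) + snaps(1) + against(2) + thunder(2) = 6
Line 2: tree(1) + around(2) + smooth(1) + dream(1) = 5
Line 3: never(2) + careful(2) + fall(1) = 5
Total: 6 + 5 + 5 = 16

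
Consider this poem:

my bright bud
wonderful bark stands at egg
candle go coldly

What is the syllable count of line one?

3

Line one: my(1) + bright(1) + bud(1) = 3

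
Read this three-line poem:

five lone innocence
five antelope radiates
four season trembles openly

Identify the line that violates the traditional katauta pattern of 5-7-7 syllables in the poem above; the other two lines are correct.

Line 1: "five lone innocence": 1+1+3 = 5 ✓
Line 2: "five antelope radiates": 1+3+3 = 7 ✓
Line 3: "four season trembles openly": 1+2+2+3 = 8 (expected 7)

Line 3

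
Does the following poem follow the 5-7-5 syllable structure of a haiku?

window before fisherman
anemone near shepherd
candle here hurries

Line 1: window(2) + before(2) + fisherman(3) = 7 (expected 5)
Line 2: anemone(4) + near(1) + shepherd(2) = 7 ✓
Line 3: candle(2) + here(1) + hurries(2) = 5 ✓

No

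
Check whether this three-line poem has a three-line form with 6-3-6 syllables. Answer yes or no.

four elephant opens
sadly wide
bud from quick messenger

Yes

Line 1: "four elephant opens": 1+3+2 = 6 ✓
Line 2: "sadly wide": 2+1 = 3 ✓
Line 3: "bud from quick messenger": 1+1+1+3 = 6 ✓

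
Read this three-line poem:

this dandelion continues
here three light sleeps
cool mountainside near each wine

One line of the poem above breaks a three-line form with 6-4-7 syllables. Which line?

Line 1: this (1), dandelion (4), continues (3) → 8 (expected 6)
Line 2: here (1), three (1), light (1), sleeps (1) → 4 ✓
Line 3: cool (1), mountainside (3), near (1), each (1), wine (1) → 7 ✓

Line 1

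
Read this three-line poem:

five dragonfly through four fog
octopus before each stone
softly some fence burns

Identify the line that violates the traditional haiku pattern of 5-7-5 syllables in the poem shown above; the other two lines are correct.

Line 1: "five dragonfly through four fog": 1+3+1+1+1 = 7 (expected 5)
Line 2: "octopus before each stone": 3+2+1+1 = 7 ✓
Line 3: "softly some fence burns": 2+1+1+1 = 5 ✓

Line 1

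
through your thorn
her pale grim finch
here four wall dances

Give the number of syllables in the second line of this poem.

The second line: her(1) + pale(1) + grim(1) + finch(1) = 4

4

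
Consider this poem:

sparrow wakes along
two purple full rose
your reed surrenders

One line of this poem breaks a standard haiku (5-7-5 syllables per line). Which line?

Line 1: sparrow (2), wakes (1), along (2) → 5 ✓
Line 2: two (1), purple (2), full (1), rose (1) → 5 (expected 7)
Line 3: your (1), reed (1), surrenders (3) → 5 ✓

Line 2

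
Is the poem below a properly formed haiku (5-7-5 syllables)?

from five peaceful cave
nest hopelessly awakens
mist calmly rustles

Line 1: from(1) + five(1) + peaceful(2) + cave(1) = 5 ✓
Line 2: nest(1) + hopelessly(3) + awakens(3) = 7 ✓
Line 3: mist(1) + calmly(2) + rustles(2) = 5 ✓

Yes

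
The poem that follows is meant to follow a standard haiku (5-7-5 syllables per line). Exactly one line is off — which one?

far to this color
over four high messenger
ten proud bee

Line 1: "far to this color": 1+1+1+2 = 5 ✓
Line 2: "over four high messenger": 2+1+1+3 = 7 ✓
Line 3: "ten proud bee": 1+1+1 = 3 (expected 5)

Line 3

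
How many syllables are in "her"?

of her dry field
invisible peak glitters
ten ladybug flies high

1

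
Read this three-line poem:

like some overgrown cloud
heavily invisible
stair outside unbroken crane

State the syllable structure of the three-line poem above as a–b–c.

6–7–7

Line 1: like(1) + some(1) + overgrown(3) + cloud(1) = 6
Line 2: heavily(3) + invisible(4) = 7
Line 3: stair(1) + outside(2) + unbroken(3) + crane(1) = 7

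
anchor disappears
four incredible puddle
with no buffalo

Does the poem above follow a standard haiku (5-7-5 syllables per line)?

Yes

Line 1: "anchor disappears": 2+3 = 5 ✓
Line 2: "four incredible puddle": 1+4+2 = 7 ✓
Line 3: "with no buffalo": 1+1+3 = 5 ✓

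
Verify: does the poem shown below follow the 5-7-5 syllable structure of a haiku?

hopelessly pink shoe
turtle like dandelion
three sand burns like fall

Line 1: hopelessly (3), pink (1), shoe (1) → 5 ✓
Line 2: turtle (2), like (1), dandelion (4) → 7 ✓
Line 3: three (1), sand (1), burns (1), like (1), fall (1) → 5 ✓

Yes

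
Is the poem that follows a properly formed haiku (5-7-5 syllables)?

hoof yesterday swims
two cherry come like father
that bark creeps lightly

Yes

Line 1: hoof(1) + yesterday(3) + swims(1) = 5 ✓
Line 2: two(1) + cherry(2) + come(1) + like(1) + father(2) = 7 ✓
Line 3: that(1) + bark(1) + creeps(1) + lightly(2) = 5 ✓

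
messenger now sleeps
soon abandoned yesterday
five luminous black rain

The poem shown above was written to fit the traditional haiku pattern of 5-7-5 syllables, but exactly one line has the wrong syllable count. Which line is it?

Line 1: messenger(3) + now(1) + sleeps(1) = 5 ✓
Line 2: soon(1) + abandoned(3) + yesterday(3) = 7 ✓
Line 3: five(1) + luminous(3) + black(1) + rain(1) = 6 (expected 5)

The third line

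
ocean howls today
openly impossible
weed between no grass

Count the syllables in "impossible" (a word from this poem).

4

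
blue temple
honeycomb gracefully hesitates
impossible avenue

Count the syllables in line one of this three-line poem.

Line one: blue(1) + temple(2) = 3

3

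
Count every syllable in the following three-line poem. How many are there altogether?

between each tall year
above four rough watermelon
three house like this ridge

18

Line 1: between(2) + each(1) + tall(1) + year(1) = 5
Line 2: above(2) + four(1) + rough(1) + watermelon(4) = 8
Line 3: three(1) + house(1) + like(1) + this(1) + ridge(1) = 5
Total: 5 + 8 + 5 = 18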